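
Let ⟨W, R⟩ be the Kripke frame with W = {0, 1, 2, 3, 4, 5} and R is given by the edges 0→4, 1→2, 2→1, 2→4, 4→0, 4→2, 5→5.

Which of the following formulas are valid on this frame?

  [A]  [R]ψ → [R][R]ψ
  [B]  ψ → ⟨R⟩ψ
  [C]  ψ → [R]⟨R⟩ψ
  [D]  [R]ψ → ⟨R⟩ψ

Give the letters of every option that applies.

C

R is not reflexive: not 0 R 0.
R is symmetric: every R-edge is matched by its reverse.
R is not transitive: 0 R 4 and 4 R 0 but not 0 R 0.
R is not serial: 3 has no R-successor.
(A) [R]ψ → [R][R]ψ is axiom 4, which corresponds to transitivity. R is not transitive — not valid.
(B) ψ → ⟨R⟩ψ (the dual of axiom T) characterises the reflexive frames. R is not reflexive — not valid.
(C) ψ → [R]⟨R⟩ψ (axiom B) characterises the symmetric frames. R is symmetric — valid.
(D) axiom D: valid iff R is serial. R is not serial — not valid.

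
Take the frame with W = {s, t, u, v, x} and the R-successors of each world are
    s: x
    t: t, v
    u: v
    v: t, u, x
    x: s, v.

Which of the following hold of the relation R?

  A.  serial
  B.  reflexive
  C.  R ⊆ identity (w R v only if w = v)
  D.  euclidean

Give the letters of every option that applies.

(A) serial: every world has an R-successor.
(B) not reflexive: not s R s.
(C) not ⊆ identity: s R x with s ≠ x.
(D) not euclidean: v R t and v R u but not t R u.

A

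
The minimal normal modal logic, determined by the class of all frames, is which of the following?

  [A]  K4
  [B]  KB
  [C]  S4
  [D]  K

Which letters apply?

D

(A) K4 is determined by the class of transitive frames.
(B) KB is determined by the class of symmetric frames.
(C) S4 is determined by the class of reflexive and transitive frames.
(D) K is determined by exactly this class.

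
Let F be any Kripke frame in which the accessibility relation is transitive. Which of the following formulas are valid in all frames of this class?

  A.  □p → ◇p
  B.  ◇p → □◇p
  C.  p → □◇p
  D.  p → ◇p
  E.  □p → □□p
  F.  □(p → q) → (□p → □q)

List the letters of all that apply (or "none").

(A) □p → ◇p is axiom D, which corresponds to seriality. Such an R need not be serial — not valid.
(B) ◇p → □◇p is axiom 5, which corresponds to the euclidean property. Such an R need not be euclidean — not valid.
(C) p → □◇p (axiom B) characterises the symmetric frames. Such an R need not be symmetric — not valid.
(D) p → ◇p is the dual of axiom T; it is valid on a frame exactly when R is reflexive. Such an R need not be reflexive, so not valid.
(E) □p → □□p is axiom 4, which corresponds to transitivity. Every such R is transitive — valid.
(F) □(p → q) → (□p → □q) is the K axiom; it holds on all frames — valid.

E, F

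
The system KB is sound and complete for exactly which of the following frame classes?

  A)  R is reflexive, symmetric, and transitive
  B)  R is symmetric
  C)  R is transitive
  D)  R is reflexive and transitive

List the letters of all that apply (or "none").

(A) this class determines S5, not KB.
(B) KB is sound and complete for exactly this class.
(C) this class determines K4, not KB.
(D) this class determines S4, not KB.

B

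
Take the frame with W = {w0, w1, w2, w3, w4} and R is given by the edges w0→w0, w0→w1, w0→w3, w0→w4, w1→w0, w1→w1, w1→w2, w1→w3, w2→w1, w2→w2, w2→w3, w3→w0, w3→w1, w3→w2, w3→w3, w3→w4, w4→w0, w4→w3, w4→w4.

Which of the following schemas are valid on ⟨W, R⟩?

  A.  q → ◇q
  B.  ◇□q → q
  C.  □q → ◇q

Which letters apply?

R is reflexive: each world relates to itself.
R is symmetric: every R-edge is matched by its reverse.
R is serial: every world has an R-successor.
(A) the dual of axiom T: valid iff R is reflexive. R is reflexive — valid.
(B) the dual of axiom B: valid iff R is symmetric. R is symmetric — valid.
(C) □q → ◇q is axiom D; it is valid on a frame exactly when R is serial. R is serial, so valid.

A, B, C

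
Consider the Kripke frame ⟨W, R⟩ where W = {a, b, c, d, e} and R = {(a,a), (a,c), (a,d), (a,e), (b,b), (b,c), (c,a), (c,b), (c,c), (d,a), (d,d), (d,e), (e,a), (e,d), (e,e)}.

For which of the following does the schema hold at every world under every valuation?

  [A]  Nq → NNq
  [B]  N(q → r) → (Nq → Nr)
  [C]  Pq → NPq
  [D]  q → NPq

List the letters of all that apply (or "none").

B, D

R is symmetric: every R-edge is matched by its reverse.
R is not transitive: a R c and c R b but not a R b.
R is not euclidean: a R c and a R d but not c R d.
(A) Nq → NNq (axiom 4) characterises the transitive frames. R is not transitive — not valid.
(B) N(q → r) → (Nq → Nr) is the K axiom; it holds on all frames — valid.
(C) Pq → NPq is axiom 5, which corresponds to the euclidean property. R is not euclidean — not valid.
(D) q → NPq is axiom B, which corresponds to symmetry. R is symmetric — valid.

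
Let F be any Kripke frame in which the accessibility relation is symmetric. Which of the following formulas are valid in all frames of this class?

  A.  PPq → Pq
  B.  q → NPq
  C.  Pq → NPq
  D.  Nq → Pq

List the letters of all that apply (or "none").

B

(A) PPq → Pq is the dual of axiom 4, which corresponds to transitivity. Such an R need not be transitive — not valid.
(B) q → NPq (axiom B) characterises the symmetric frames. Every such R is symmetric — valid.
(C) Pq → NPq is axiom 5; it is valid on a frame exactly when R is euclidean. Such an R need not be euclidean, so not valid.
(D) Nq → Pq (axiom D) characterises the serial frames. Such an R need not be serial — not valid.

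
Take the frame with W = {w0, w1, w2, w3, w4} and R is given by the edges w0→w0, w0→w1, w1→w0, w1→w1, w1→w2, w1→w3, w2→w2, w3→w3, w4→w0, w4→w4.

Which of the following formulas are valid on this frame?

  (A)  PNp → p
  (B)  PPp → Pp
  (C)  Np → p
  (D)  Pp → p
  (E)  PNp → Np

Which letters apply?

C

R is reflexive: each world relates to itself.
R is not symmetric: w1 R w2 but not w2 R w1.
R is not transitive: w0 R w1 and w1 R w2 but not w0 R w2.
R is not euclidean: w1 R w0 and w1 R w2 but not w0 R w2.
R is not a subset of the identity: w0 R w1 with w0 ≠ w1.
(A) PNp → p (the dual of axiom B) characterises the symmetric frames. R is not symmetric — not valid.
(B) the dual of axiom 4: valid iff R is transitive. R is not transitive — not valid.
(C) Np → p is axiom T; it is valid on a frame exactly when R is reflexive. R is reflexive, so valid.
(D) Pp → p is the converse of T; it holds exactly when R ⊆ identity. Here R ⊄ identity — not valid.
(E) the dual of axiom 5: valid iff R is euclidean. R is not euclidean — not valid.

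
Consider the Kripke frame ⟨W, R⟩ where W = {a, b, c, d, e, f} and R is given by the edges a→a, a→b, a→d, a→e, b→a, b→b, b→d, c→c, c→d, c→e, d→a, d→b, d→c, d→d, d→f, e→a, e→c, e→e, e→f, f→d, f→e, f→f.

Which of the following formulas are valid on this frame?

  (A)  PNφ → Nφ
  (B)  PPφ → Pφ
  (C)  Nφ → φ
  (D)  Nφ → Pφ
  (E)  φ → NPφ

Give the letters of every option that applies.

C, D, E

R is reflexive: each world relates to itself.
R is symmetric: every R-edge is matched by its reverse.
R is not transitive: a R d and d R c but not a R c.
R is not euclidean: a R b and a R e but not b R e.
R is serial: every world has an R-successor.
(A) PNφ → Nφ is the dual of axiom 5; it is valid on a frame exactly when R is euclidean. R is not euclidean, so not valid.
(B) the dual of axiom 4: valid iff R is transitive. R is not transitive — not valid.
(C) Nφ → φ is axiom T; it is valid on a frame exactly when R is reflexive. R is reflexive, so valid.
(D) Nφ → Pφ (axiom D) characterises the serial frames. R is serial — valid.
(E) φ → NPφ is axiom B, which corresponds to symmetry. R is symmetric — valid.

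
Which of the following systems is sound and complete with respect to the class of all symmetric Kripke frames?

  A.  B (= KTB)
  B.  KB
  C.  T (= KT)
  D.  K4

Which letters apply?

(A) B (= KTB) is determined by the class of reflexive and symmetric frames.
(B) KB is determined by exactly this class.
(C) T (= KT) is determined by the class of reflexive frames.
(D) K4 is determined by the class of transitive frames.

B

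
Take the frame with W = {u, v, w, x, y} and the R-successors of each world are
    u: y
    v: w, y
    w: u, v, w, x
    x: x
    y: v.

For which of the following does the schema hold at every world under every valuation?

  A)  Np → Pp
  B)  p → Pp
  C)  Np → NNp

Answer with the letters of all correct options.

R is not reflexive: not u R u.
R is not transitive: u R y and y R v but not u R v.
R is serial: every world has an R-successor.
(A) Np → Pp is axiom D; it is valid on a frame exactly when R is serial. R is serial, so valid.
(B) p → Pp is the dual of axiom T, which corresponds to reflexivity. R is not reflexive — not valid.
(C) Np → NNp is axiom 4; it is valid on a frame exactly when R is transitive. R is not transitive, so not valid.

A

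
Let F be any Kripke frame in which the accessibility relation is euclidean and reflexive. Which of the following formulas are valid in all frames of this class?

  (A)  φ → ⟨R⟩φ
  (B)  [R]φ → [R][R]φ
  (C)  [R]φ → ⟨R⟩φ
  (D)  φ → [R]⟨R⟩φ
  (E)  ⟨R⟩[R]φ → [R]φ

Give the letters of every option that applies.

A, B, C, D, E

A reflexive euclidean relation is also symmetric (from wRw and wRv the euclidean condition gives vRw) and hence transitive; it is an equivalence relation.
(A) φ → ⟨R⟩φ is the dual of axiom T, which corresponds to reflexivity. Every such R is reflexive — valid.
(B) [R]φ → [R][R]φ is axiom 4, which corresponds to transitivity. Every such R is transitive — valid.
(C) [R]φ → ⟨R⟩φ is axiom D, which corresponds to seriality. Every such R is serial — valid.
(D) φ → [R]⟨R⟩φ (axiom B) characterises the symmetric frames. Every such R is symmetric — valid.
(E) ⟨R⟩[R]φ → [R]φ is the dual of axiom 5; it is valid on a frame exactly when R is euclidean. Every such R is euclidean, so valid.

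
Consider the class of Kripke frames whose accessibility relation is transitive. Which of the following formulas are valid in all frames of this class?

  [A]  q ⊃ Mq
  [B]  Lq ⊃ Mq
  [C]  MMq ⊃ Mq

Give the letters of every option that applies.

C

(A) q ⊃ Mq (the dual of axiom T) characterises the reflexive frames. Such an R need not be reflexive — not valid.
(B) axiom D: valid iff R is serial. Such an R need not be serial — not valid.
(C) the dual of axiom 4: valid iff R is transitive. Every such R is transitive — valid.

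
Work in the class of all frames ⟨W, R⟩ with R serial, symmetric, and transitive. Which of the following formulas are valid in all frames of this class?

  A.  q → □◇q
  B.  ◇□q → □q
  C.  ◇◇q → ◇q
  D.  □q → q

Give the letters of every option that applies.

A, B, C, D

A serial symmetric transitive relation is reflexive (take any v with uRv; symmetry gives vRu and transitivity gives uRu), hence an equivalence relation.
(A) axiom B: valid iff R is symmetric. Every such R is symmetric — valid.
(B) ◇□q → □q is the dual of axiom 5, which corresponds to the euclidean property. Every such R is euclidean — valid.
(C) ◇◇q → ◇q is the dual of axiom 4, which corresponds to transitivity. Every such R is transitive — valid.
(D) □q → q is axiom T, which corresponds to reflexivity. Every such R is reflexive — valid.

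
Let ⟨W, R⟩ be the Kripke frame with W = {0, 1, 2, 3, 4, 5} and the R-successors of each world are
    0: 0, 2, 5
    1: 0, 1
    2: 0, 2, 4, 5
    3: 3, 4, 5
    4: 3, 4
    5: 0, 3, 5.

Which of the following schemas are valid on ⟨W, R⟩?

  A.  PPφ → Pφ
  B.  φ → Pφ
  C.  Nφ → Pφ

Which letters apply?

R is reflexive: each world relates to itself.
R is not transitive: 0 R 2 and 2 R 4 but not 0 R 4.
R is serial: every world has an R-successor.
(A) the dual of axiom 4: valid iff R is transitive. R is not transitive — not valid.
(B) φ → Pφ is the dual of axiom T, which corresponds to reflexivity. R is reflexive — valid.
(C) Nφ → Pφ is axiom D; it is valid on a frame exactly when R is serial. R is serial, so valid.

B, C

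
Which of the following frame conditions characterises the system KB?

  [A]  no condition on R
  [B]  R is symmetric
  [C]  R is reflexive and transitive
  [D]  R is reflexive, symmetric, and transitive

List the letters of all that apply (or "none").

(A) this class determines K, not KB.
(B) KB is sound and complete for exactly this class.
(C) this class determines S4, not KB.
(D) this class determines S5, not KB.

B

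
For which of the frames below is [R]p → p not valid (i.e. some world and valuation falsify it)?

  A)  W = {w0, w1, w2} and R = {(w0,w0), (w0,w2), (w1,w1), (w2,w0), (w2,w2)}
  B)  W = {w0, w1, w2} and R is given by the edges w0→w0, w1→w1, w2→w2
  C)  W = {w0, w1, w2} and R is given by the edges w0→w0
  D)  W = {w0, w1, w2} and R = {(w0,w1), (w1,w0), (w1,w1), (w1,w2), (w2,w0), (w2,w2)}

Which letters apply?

The schema [R]p → p is axiom T; it is valid on a frame iff R is reflexive.
(A) R is reflexive (each world relates to itself), so the schema is valid here.
(B) R is reflexive (each world relates to itself), so the schema is valid here.
(C) R is not reflexive (not w1 R w1), so the schema fails here.
(D) R is not reflexive (not w0 R w0), so the schema fails here.

C, D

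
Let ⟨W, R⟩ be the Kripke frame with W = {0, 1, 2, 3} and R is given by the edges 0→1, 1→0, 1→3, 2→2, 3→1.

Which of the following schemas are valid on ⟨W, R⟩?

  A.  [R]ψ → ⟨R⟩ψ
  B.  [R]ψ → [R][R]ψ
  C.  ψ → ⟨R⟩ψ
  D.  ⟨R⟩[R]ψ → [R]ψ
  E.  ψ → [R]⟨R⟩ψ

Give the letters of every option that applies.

R is not reflexive: not 0 R 0.
R is symmetric: every R-edge is matched by its reverse.
R is not transitive: 0 R 1 and 1 R 0 but not 0 R 0.
R is not euclidean: 1 R 0 and 1 R 3 but not 0 R 3.
R is serial: every world has an R-successor.
(A) axiom D: valid iff R is serial. R is serial — valid.
(B) [R]ψ → [R][R]ψ (axiom 4) characterises the transitive frames. R is not transitive — not valid.
(C) ψ → ⟨R⟩ψ is the dual of axiom T, which corresponds to reflexivity. R is not reflexive — not valid.
(D) the dual of axiom 5: valid iff R is euclidean. R is not euclidean — not valid.
(E) axiom B: valid iff R is symmetric. R is symmetric — valid.

A, E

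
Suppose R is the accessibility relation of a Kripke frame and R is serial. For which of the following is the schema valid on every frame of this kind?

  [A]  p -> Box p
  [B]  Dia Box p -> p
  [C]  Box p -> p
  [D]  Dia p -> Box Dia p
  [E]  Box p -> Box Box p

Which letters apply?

none

(A) p -> Box p is valid only on frames where every R-edge is a self-loop. Such an R need not be a subset of the identity — not valid.
(B) Dia Box p -> p is the dual of axiom B, which corresponds to symmetry. Such an R need not be symmetric — not valid.
(C) Box p -> p is axiom T; it is valid on a frame exactly when R is reflexive. Such an R need not be reflexive, so not valid.
(D) Dia p -> Box Dia p is axiom 5; it is valid on a frame exactly when R is euclidean. Such an R need not be euclidean, so not valid.
(E) Box p -> Box Box p (axiom 4) characterises the transitive frames. Such an R need not be transitive — not valid.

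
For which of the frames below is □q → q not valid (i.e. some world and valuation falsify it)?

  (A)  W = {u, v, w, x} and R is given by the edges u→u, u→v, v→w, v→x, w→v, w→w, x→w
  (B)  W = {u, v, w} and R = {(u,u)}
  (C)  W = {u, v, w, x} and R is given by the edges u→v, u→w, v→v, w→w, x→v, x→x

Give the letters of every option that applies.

A, B, C

The schema □q → q is axiom T; it is valid on a frame iff R is reflexive.
(A) R is not reflexive (not v R v), so the schema fails here.
(B) R is not reflexive (not v R v), so the schema fails here.
(C) R is not reflexive (not u R u), so the schema fails here.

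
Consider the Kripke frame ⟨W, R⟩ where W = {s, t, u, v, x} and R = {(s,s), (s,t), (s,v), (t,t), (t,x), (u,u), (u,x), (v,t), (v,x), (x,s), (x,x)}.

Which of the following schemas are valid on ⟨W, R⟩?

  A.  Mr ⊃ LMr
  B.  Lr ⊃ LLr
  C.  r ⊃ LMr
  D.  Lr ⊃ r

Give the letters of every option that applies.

R is not reflexive: not v R v.
R is not symmetric: s R t but not t R s.
R is not transitive: s R t and t R x but not s R x.
R is not euclidean: s R t and s R s but not t R s.
(A) Mr ⊃ LMr is axiom 5, which corresponds to the euclidean property. R is not euclidean — not valid.
(B) Lr ⊃ LLr (axiom 4) characterises the transitive frames. R is not transitive — not valid.
(C) r ⊃ LMr (axiom B) characterises the symmetric frames. R is not symmetric — not valid.
(D) Lr ⊃ r is axiom T, which corresponds to reflexivity. R is not reflexive — not valid.

none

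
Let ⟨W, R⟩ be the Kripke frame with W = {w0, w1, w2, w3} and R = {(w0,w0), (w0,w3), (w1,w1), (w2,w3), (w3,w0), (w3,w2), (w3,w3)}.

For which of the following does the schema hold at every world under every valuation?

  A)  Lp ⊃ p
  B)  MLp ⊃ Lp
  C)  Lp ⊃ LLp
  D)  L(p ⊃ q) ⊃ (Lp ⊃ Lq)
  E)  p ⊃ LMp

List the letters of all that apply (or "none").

D, E

R is not reflexive: not w2 R w2.
R is symmetric: every R-edge is matched by its reverse.
R is not transitive: w0 R w3 and w3 R w2 but not w0 R w2.
R is not euclidean: w3 R w0 and w3 R w2 but not w0 R w2.
(A) Lp ⊃ p is axiom T; it is valid on a frame exactly when R is reflexive. R is not reflexive, so not valid.
(B) MLp ⊃ Lp is the dual of axiom 5, which corresponds to the euclidean property. R is not euclidean — not valid.
(C) axiom 4: valid iff R is transitive. R is not transitive — not valid.
(D) L(p ⊃ q) ⊃ (Lp ⊃ Lq) is the K axiom; it holds on all frames — valid.
(E) p ⊃ LMp is axiom B, which corresponds to symmetry. R is symmetric — valid.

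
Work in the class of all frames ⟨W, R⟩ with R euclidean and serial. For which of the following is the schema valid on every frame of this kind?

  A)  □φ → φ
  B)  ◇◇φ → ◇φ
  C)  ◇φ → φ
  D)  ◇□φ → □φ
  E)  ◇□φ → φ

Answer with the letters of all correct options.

D

(A) axiom T: valid iff R is reflexive. Such an R need not be reflexive — not valid.
(B) ◇◇φ → ◇φ is the dual of axiom 4; it is valid on a frame exactly when R is transitive. Such an R need not be transitive, so not valid.
(C) ◇φ → φ (the converse of T) corresponds to R being a subset of the identity. Such an R need not be a subset of the identity, so not valid.
(D) the dual of axiom 5: valid iff R is euclidean. Every such R is euclidean — valid.
(E) the dual of axiom B: valid iff R is symmetric. Such an R need not be symmetric — not valid.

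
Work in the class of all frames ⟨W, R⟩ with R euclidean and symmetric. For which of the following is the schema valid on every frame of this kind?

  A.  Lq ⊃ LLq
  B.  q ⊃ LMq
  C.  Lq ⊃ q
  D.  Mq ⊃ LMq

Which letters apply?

A symmetric euclidean relation is transitive (uRv and vRw give vRu by symmetry, then uRw by the euclidean condition, applied at v).
(A) axiom 4: valid iff R is transitive. Every such R is transitive — valid.
(B) q ⊃ LMq (axiom B) characterises the symmetric frames. Every such R is symmetric — valid.
(C) Lq ⊃ q is axiom T; it is valid on a frame exactly when R is reflexive. Such an R need not be reflexive, so not valid.
(D) Mq ⊃ LMq is axiom 5, which corresponds to the euclidean property. Every such R is euclidean — valid.

A, B, D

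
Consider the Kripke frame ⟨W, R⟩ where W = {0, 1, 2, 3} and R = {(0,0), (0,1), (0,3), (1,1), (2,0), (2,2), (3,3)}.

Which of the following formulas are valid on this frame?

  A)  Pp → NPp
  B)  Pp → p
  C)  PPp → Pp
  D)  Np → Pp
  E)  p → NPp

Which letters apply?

D

R is not symmetric: 0 R 1 but not 1 R 0.
R is not transitive: 2 R 0 and 0 R 1 but not 2 R 1.
R is not euclidean: 0 R 1 and 0 R 0 but not 1 R 0.
R is serial: every world has an R-successor.
R is not a subset of the identity: 0 R 1 with 0 ≠ 1.
(A) Pp → NPp (axiom 5) characterises the euclidean frames. R is not euclidean — not valid.
(B) Pp → p is the converse of T; it holds exactly when R ⊆ identity. Here R ⊄ identity — not valid.
(C) PPp → Pp (the dual of axiom 4) characterises the transitive frames. R is not transitive — not valid.
(D) Np → Pp (axiom D) characterises the serial frames. R is serial — valid.
(E) p → NPp is axiom B, which corresponds to symmetry. R is not symmetric — not valid.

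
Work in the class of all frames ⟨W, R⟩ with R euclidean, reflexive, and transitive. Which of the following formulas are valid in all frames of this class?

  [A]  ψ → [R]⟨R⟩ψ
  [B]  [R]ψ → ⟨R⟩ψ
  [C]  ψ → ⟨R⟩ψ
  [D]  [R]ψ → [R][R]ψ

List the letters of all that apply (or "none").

A, B, C, D

A relation that is euclidean, reflexive, and transitive is also serial and symmetric.
(A) ψ → [R]⟨R⟩ψ (axiom B) characterises the symmetric frames. Every such R is symmetric — valid.
(B) [R]ψ → ⟨R⟩ψ is axiom D, which corresponds to seriality. Every such R is serial — valid.
(C) ψ → ⟨R⟩ψ is the dual of axiom T, which corresponds to reflexivity. Every such R is reflexive — valid.
(D) [R]ψ → [R][R]ψ is axiom 4, which corresponds to transitivity. Every such R is transitive — valid.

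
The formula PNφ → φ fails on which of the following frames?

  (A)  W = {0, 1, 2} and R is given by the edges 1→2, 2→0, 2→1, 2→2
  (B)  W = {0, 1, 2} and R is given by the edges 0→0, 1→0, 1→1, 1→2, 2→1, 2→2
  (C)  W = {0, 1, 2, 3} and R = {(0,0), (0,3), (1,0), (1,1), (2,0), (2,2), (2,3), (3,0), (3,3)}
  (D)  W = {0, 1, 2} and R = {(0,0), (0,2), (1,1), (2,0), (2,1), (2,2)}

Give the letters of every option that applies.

A, B, C, D

The schema PNφ → φ is the dual of axiom B; it is valid on a frame iff R is symmetric.
(A) R is not symmetric (2 R 0 but not 0 R 2), so the schema fails here.
(B) R is not symmetric (1 R 0 but not 0 R 1), so the schema fails here.
(C) R is not symmetric (1 R 0 but not 0 R 1), so the schema fails here.
(D) R is not symmetric (2 R 1 but not 1 R 2), so the schema fails here.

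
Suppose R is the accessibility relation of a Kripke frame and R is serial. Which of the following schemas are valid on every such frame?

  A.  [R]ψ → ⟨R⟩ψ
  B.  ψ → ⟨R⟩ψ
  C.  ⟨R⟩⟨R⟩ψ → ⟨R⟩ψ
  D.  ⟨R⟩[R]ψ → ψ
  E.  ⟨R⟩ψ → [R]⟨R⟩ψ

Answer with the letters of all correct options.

A

(A) [R]ψ → ⟨R⟩ψ is axiom D, which corresponds to seriality. Every such R is serial — valid.
(B) ψ → ⟨R⟩ψ (the dual of axiom T) characterises the reflexive frames. Such an R need not be reflexive — not valid.
(C) ⟨R⟩⟨R⟩ψ → ⟨R⟩ψ is the dual of axiom 4, which corresponds to transitivity. Such an R need not be transitive — not valid.
(D) ⟨R⟩[R]ψ → ψ is the dual of axiom B; it is valid on a frame exactly when R is symmetric. Such an R need not be symmetric, so not valid.
(E) ⟨R⟩ψ → [R]⟨R⟩ψ is axiom 5; it is valid on a frame exactly when R is euclidean. Such an R need not be euclidean, so not valid.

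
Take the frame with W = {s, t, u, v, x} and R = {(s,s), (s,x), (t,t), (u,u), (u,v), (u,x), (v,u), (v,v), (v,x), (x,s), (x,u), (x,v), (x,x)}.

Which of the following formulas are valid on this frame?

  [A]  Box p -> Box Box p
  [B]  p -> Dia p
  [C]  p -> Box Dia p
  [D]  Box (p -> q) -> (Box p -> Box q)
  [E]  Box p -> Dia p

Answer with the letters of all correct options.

B, C, D, E

R is reflexive: each world relates to itself.
R is symmetric: every R-edge is matched by its reverse.
R is not transitive: s R x and x R u but not s R u.
R is serial: every world has an R-successor.
(A) Box p -> Box Box p (axiom 4) characterises the transitive frames. R is not transitive — not valid.
(B) p -> Dia p is the dual of axiom T; it is valid on a frame exactly when R is reflexive. R is reflexive, so valid.
(C) p -> Box Dia p (axiom B) characterises the symmetric frames. R is symmetric — valid.
(D) Box (p -> q) -> (Box p -> Box q) is the K axiom; it holds on all frames — valid.
(E) Box p -> Dia p is axiom D, which corresponds to seriality. R is serial — valid.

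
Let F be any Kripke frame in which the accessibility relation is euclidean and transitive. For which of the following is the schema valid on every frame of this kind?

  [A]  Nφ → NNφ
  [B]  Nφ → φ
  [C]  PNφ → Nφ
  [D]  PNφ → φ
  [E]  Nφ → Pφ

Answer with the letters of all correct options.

A, C

(A) Nφ → NNφ (axiom 4) characterises the transitive frames. Every such R is transitive — valid.
(B) Nφ → φ (axiom T) characterises the reflexive frames. Such an R need not be reflexive — not valid.
(C) PNφ → Nφ is the dual of axiom 5, which corresponds to the euclidean property. Every such R is euclidean — valid.
(D) PNφ → φ is the dual of axiom B, which corresponds to symmetry. Such an R need not be symmetric — not valid.
(E) axiom D: valid iff R is serial. Such an R need not be serial — not valid.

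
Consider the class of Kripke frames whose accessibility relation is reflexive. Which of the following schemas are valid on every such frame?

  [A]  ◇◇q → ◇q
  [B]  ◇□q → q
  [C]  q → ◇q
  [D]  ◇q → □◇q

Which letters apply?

A reflexive relation is serial.
(A) ◇◇q → ◇q (the dual of axiom 4) characterises the transitive frames. Such an R need not be transitive — not valid.
(B) ◇□q → q (the dual of axiom B) characterises the symmetric frames. Such an R need not be symmetric — not valid.
(C) the dual of axiom T: valid iff R is reflexive. Every such R is reflexive — valid.
(D) ◇q → □◇q (axiom 5) characterises the euclidean frames. Such an R need not be euclidean — not valid.

C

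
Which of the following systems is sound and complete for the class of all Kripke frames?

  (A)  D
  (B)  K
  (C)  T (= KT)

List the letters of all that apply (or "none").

B

(A) D is determined by the class of serial frames.
(B) K is determined by exactly this class.
(C) T (= KT) is determined by the class of reflexive frames.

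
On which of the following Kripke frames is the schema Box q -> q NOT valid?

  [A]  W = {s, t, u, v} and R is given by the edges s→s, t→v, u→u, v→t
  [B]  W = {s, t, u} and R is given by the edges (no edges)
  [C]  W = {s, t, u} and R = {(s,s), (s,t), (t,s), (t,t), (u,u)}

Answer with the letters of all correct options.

The schema Box q -> q is axiom T; it is valid on a frame iff R is reflexive.
(A) R is not reflexive (not t R t), so the schema fails here.
(B) R is not reflexive (not s R s), so the schema fails here.
(C) R is reflexive (each world relates to itself), so the schema is valid here.

A, B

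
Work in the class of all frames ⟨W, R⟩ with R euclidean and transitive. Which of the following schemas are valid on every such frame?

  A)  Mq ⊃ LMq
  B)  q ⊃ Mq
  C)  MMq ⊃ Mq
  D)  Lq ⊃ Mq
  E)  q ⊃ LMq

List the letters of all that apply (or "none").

(A) Mq ⊃ LMq (axiom 5) characterises the euclidean frames. Every such R is euclidean — valid.
(B) q ⊃ Mq is the dual of axiom T; it is valid on a frame exactly when R is reflexive. Such an R need not be reflexive, so not valid.
(C) MMq ⊃ Mq is the dual of axiom 4, which corresponds to transitivity. Every such R is transitive — valid.
(D) axiom D: valid iff R is serial. Such an R need not be serial — not valid.
(E) q ⊃ LMq (axiom B) characterises the symmetric frames. Such an R need not be symmetric — not valid.

A, C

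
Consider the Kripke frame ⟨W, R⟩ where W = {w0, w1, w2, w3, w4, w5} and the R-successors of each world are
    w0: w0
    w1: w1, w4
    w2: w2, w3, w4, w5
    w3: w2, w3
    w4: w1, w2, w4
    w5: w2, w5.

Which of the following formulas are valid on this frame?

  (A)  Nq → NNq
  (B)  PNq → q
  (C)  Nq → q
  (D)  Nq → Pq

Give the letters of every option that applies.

B, C, D

R is reflexive: each world relates to itself.
R is symmetric: every R-edge is matched by its reverse.
R is not transitive: w1 R w4 and w4 R w2 but not w1 R w2.
R is serial: every world has an R-successor.
(A) axiom 4: valid iff R is transitive. R is not transitive — not valid.
(B) PNq → q (the dual of axiom B) characterises the symmetric frames. R is symmetric — valid.
(C) Nq → q (axiom T) characterises the reflexive frames. R is reflexive — valid.
(D) Nq → Pq (axiom D) characterises the serial frames. R is serial — valid.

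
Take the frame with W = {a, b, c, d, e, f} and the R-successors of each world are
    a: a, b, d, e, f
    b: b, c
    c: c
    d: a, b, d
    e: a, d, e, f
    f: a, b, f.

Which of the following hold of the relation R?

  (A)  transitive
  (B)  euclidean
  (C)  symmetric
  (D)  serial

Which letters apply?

(A) not transitive: a R b and b R c but not a R c.
(B) not euclidean: a R b and a R a but not b R a.
(C) not symmetric: a R b but not b R a.
(D) serial: every world has an R-successor.

D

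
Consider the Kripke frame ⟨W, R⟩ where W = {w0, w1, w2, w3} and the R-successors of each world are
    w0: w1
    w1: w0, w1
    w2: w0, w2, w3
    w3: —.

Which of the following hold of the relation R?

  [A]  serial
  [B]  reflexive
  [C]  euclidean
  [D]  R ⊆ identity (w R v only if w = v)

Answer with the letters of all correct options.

none

(A) not serial: w3 has no R-successor.
(B) not reflexive: not w0 R w0.
(C) not euclidean: w2 R w0 and w2 R w2 but not w0 R w2.
(D) not ⊆ identity: w0 R w1 with w0 ≠ w1.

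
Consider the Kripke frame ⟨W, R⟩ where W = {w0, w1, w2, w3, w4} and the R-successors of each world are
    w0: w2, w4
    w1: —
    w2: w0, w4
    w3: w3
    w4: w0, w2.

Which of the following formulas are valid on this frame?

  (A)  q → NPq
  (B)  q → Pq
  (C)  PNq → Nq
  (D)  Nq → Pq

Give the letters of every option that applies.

R is not reflexive: not w0 R w0.
R is symmetric: every R-edge is matched by its reverse.
R is not euclidean: w0 R w2 and w0 R w2 but not w2 R w2.
R is not serial: w1 has no R-successor.
(A) q → NPq is axiom B, which corresponds to symmetry. R is symmetric — valid.
(B) q → Pq (the dual of axiom T) characterises the reflexive frames. R is not reflexive — not valid.
(C) the dual of axiom 5: valid iff R is euclidean. R is not euclidean — not valid.
(D) Nq → Pq is axiom D, which corresponds to seriality. R is not serial — not valid.

A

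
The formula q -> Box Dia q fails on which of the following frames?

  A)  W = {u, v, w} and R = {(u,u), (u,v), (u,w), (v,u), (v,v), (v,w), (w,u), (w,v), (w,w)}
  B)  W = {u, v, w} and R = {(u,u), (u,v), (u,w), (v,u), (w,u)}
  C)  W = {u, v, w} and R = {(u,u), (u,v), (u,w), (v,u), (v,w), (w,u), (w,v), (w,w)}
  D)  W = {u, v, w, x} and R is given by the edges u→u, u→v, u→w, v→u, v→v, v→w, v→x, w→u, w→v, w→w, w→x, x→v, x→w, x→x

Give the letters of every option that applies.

none

The schema q -> Box Dia q is axiom B; it is valid on a frame iff R is symmetric.
(A) R is symmetric (every R-edge is matched by its reverse), so the schema is valid here.
(B) R is symmetric (every R-edge is matched by its reverse), so the schema is valid here.
(C) R is symmetric (every R-edge is matched by its reverse), so the schema is valid here.
(D) R is symmetric (every R-edge is matched by its reverse), so the schema is valid here.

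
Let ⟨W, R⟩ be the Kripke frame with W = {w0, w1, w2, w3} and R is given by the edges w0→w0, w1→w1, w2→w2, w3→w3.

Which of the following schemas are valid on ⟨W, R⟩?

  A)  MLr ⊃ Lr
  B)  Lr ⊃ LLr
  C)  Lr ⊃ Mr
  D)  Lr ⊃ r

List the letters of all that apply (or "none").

R is reflexive: each world relates to itself.
R is transitive: R is closed under composition.
R is euclidean: any two R-successors of the same world are R-related.
R is serial: every world has an R-successor.
(A) the dual of axiom 5: valid iff R is euclidean. R is euclidean — valid.
(B) Lr ⊃ LLr is axiom 4; it is valid on a frame exactly when R is transitive. R is transitive, so valid.
(C) axiom D: valid iff R is serial. R is serial — valid.
(D) axiom T: valid iff R is reflexive. R is reflexive — valid.

A, B, C, D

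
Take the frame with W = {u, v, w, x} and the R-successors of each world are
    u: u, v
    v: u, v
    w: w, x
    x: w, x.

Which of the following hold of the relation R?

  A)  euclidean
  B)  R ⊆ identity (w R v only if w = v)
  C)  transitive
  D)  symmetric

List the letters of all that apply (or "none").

A, C, D

(A) euclidean: any two R-successors of the same world are R-related.
(B) not ⊆ identity: u R v with u ≠ v.
(C) transitive: R is closed under composition.
(D) symmetric: every R-edge is matched by its reverse.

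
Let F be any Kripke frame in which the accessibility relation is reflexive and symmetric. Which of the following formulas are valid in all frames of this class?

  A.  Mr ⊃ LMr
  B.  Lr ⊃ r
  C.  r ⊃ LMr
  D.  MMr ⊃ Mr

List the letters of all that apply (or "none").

Reflexive relations are serial.
(A) Mr ⊃ LMr is axiom 5, which corresponds to the euclidean property. Such an R need not be euclidean — not valid.
(B) Lr ⊃ r (axiom T) characterises the reflexive frames. Every such R is reflexive — valid.
(C) r ⊃ LMr is axiom B; it is valid on a frame exactly when R is symmetric. Every such R is symmetric, so valid.
(D) the dual of axiom 4: valid iff R is transitive. Such an R need not be transitive — not valid.

B, C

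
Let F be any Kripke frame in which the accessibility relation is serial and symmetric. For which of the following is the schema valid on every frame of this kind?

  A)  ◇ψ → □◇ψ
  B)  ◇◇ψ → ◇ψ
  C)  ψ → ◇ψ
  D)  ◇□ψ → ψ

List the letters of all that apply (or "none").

(A) axiom 5: valid iff R is euclidean. Such an R need not be euclidean — not valid.
(B) ◇◇ψ → ◇ψ is the dual of axiom 4; it is valid on a frame exactly when R is transitive. Such an R need not be transitive, so not valid.
(C) ψ → ◇ψ is the dual of axiom T; it is valid on a frame exactly when R is reflexive. Such an R need not be reflexive, so not valid.
(D) ◇□ψ → ψ (the dual of axiom B) characterises the symmetric frames. Every such R is symmetric — valid.

D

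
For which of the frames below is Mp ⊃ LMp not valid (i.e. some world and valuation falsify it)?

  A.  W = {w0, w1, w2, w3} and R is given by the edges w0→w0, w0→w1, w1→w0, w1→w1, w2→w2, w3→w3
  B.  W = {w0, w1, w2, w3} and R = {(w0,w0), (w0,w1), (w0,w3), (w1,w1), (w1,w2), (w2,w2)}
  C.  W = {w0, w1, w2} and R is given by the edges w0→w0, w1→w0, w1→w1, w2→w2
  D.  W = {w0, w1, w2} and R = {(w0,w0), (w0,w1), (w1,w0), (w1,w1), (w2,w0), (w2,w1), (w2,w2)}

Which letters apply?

B, C, D

The schema Mp ⊃ LMp is axiom 5; it is valid on a frame iff R is euclidean.
(A) R is euclidean (any two R-successors of the same world are R-related), so the schema is valid here.
(B) R is not euclidean (w0 R w1 and w0 R w0 but not w1 R w0), so the schema fails here.
(C) R is not euclidean (w1 R w0 and w1 R w1 but not w0 R w1), so the schema fails here.
(D) R is not euclidean (w2 R w0 and w2 R w2 but not w0 R w2), so the schema fails here.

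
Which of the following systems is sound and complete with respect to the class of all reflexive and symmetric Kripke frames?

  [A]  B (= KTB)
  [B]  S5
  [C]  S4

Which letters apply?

A

(A) B (= KTB) is determined by exactly this class.
(B) S5 is determined by the class of reflexive, symmetric, and transitive frames.
(C) S4 is determined by the class of reflexive and transitive frames.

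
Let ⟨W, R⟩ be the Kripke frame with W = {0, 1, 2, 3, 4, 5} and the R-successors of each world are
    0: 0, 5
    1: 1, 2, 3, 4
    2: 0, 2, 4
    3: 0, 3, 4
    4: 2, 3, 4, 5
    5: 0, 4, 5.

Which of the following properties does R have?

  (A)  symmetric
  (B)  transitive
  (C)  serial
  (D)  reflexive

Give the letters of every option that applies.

C, D

(A) not symmetric: 1 R 2 but not 2 R 1.
(B) not transitive: 0 R 5 and 5 R 4 but not 0 R 4.
(C) serial: every world has an R-successor.
(D) reflexive: each world relates to itself.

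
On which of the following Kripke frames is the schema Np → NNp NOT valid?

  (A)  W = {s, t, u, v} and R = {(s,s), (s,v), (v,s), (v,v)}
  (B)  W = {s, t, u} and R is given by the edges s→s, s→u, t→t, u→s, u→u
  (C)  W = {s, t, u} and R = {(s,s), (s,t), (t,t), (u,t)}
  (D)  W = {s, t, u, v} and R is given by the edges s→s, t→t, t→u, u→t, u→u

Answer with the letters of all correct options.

The schema Np → NNp is axiom 4; it is valid on a frame iff R is transitive.
(A) R is transitive (R is closed under composition), so the schema is valid here.
(B) R is transitive (R is closed under composition), so the schema is valid here.
(C) R is transitive (R is closed under composition), so the schema is valid here.
(D) R is transitive (R is closed under composition), so the schema is valid here.

none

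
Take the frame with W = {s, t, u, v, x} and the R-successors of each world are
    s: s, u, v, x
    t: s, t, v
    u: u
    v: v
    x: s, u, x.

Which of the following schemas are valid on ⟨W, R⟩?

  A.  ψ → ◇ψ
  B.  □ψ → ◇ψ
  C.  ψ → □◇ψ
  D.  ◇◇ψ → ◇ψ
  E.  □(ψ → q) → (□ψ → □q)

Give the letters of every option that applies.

R is reflexive: each world relates to itself.
R is not symmetric: s R u but not u R s.
R is not transitive: t R s and s R u but not t R u.
R is serial: every world has an R-successor.
(A) ψ → ◇ψ is the dual of axiom T, which corresponds to reflexivity. R is reflexive — valid.
(B) □ψ → ◇ψ is axiom D, which corresponds to seriality. R is serial — valid.
(C) ψ → □◇ψ is axiom B; it is valid on a frame exactly when R is symmetric. R is not symmetric, so not valid.
(D) the dual of axiom 4: valid iff R is transitive. R is not transitive — not valid.
(E) this is just K, valid on every normal frame.

A, B, E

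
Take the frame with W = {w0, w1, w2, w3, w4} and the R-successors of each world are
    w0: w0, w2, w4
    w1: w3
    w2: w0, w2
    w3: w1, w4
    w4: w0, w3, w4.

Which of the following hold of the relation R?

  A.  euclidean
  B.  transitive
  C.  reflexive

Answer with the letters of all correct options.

none

(A) not euclidean: w0 R w2 and w0 R w4 but not w2 R w4.
(B) not transitive: w0 R w4 and w4 R w3 but not w0 R w3.
(C) not reflexive: not w1 R w1.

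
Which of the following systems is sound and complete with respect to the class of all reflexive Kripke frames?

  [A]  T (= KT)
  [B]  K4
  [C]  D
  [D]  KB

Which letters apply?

A

(A) T (= KT) is determined by exactly this class.
(B) K4 is determined by the class of transitive frames.
(C) D is determined by the class of serial frames.
(D) KB is determined by the class of symmetric frames.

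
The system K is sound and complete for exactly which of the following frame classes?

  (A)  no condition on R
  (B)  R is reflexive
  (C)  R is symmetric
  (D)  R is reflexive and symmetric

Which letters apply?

A

(A) K is sound and complete for exactly this class.
(B) this class determines T (= KT), not K.
(C) this class determines KB, not K.
(D) this class determines B (= KTB), not K.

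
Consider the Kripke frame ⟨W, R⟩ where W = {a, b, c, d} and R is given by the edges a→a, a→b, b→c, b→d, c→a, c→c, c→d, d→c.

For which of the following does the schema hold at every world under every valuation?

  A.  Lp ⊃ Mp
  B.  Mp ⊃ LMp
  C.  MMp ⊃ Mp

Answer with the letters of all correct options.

A

R is not transitive: a R b and b R c but not a R c.
R is not euclidean: a R b and a R a but not b R a.
R is serial: every world has an R-successor.
(A) Lp ⊃ Mp (axiom D) characterises the serial frames. R is serial — valid.
(B) Mp ⊃ LMp (axiom 5) characterises the euclidean frames. R is not euclidean — not valid.
(C) the dual of axiom 4: valid iff R is transitive. R is not transitive — not valid.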